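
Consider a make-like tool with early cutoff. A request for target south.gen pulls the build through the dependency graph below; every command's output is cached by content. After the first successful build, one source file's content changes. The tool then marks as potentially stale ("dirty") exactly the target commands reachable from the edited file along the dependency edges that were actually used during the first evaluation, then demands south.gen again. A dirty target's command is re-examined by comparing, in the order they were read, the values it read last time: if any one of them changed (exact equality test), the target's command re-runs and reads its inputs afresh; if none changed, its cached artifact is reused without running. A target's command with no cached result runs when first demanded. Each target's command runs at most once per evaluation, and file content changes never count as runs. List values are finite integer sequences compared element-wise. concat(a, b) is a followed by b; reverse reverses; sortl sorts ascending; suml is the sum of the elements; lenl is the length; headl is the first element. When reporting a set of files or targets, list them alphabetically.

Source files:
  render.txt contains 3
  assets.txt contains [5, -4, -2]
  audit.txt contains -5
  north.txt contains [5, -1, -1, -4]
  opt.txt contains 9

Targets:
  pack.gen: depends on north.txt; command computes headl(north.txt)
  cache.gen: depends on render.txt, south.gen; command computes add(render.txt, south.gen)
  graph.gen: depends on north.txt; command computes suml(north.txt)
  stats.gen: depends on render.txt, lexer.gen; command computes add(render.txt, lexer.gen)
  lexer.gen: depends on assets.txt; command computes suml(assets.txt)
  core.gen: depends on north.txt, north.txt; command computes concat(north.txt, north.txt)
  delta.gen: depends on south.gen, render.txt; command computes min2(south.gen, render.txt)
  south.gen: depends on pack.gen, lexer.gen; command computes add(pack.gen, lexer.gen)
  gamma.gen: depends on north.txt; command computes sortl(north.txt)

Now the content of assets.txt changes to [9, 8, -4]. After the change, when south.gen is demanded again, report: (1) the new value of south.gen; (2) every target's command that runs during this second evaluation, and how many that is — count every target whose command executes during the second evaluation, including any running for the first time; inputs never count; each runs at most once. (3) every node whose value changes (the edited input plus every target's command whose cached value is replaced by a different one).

Demanding south.gen again yields 18.
2 target commands run: lexer.gen, south.gen.
The nodes whose values change: assets.txt, lexer.gen, south.gen.

First demand of the output computes:
  lexer.gen = suml([5, -4, -2]) = -1
  pack.gen = headl([5, -1, -1, -4]) = 5
  south.gen = add(5, -1) = 4

After the edit, cleaning proceeds:
  lexer.gen: a read changed (assets.txt [5, -4, -2]->[9, 8, -4]) — executes, giving 13.
  south.gen: a read changed (lexer.gen -1->13) — executes, giving 18.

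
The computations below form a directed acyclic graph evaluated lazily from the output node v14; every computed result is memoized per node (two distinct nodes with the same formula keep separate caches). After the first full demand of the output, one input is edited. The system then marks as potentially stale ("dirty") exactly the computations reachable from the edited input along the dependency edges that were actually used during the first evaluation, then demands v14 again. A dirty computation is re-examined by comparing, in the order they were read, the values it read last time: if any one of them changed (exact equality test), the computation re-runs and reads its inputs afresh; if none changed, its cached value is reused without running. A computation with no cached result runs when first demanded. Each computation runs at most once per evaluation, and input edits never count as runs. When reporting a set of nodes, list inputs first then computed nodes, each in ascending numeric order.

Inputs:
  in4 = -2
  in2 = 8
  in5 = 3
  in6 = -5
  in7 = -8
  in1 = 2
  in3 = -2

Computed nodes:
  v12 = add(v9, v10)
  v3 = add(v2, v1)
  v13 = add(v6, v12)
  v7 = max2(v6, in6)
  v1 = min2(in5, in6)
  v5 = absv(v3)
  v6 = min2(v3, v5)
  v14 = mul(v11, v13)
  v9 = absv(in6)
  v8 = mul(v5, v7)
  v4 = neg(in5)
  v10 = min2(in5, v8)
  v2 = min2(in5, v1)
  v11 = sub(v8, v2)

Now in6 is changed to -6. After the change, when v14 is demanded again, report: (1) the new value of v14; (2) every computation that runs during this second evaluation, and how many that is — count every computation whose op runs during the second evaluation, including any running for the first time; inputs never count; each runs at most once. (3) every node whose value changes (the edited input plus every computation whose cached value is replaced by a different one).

Demanding v14 again yields 5148.
13 computations run: v1, v2, v3, v5, v6, v7, v8, v9, v10, v11, v12, v13, v14.
The nodes whose values change: in6, v1, v2, v3, v5, v6, v7, v8, v9, v10, v11, v12, v13, v14.

First demand of the output computes:
  v1 = min2(3, -5) = -5
  v2 = min2(3, -5) = -5
  v3 = add(-5, -5) = -10
  v5 = absv(-10) = 10
  v6 = min2(-10, 10) = -10
  v7 = max2(-10, -5) = -5
  v8 = mul(10, -5) = -50
  v9 = absv(-5) = 5
  v10 = min2(3, -50) = -50
  v11 = sub(-50, -5) = -45
  v12 = add(5, -50) = -45
  v13 = add(-10, -45) = -55
  v14 = mul(-45, -55) = 2475

After the edit, cleaning proceeds:
  v1: a read changed (in6 -5->-6) — executes, giving -6.
  v2: a read changed (v1 -5->-6) — executes, giving -6.
  v3: a read changed (v2 -5->-6; v1 -5->-6) — executes, giving -12.
  v5: a read changed (v3 -10->-12) — executes, giving 12.
  v6: a read changed (v3 -10->-12; v5 10->12) — executes, giving -12.
  v7: a read changed (v6 -10->-12; in6 -5->-6) — executes, giving -6.
  v8: a read changed (v5 10->12; v7 -5->-6) — executes, giving -72.
  v9: a read changed (in6 -5->-6) — executes, giving 6.
  v10: a read changed (v8 -50->-72) — executes, giving -72.
  v11: a read changed (v8 -50->-72; v2 -5->-6) — executes, giving -66.
  v12: a read changed (v9 5->6; v10 -50->-72) — executes, giving -66.
  v13: a read changed (v6 -10->-12; v12 -45->-66) — executes, giving -78.
  v14: a read changed (v11 -45->-66; v13 -55->-78) — executes, giving 5148.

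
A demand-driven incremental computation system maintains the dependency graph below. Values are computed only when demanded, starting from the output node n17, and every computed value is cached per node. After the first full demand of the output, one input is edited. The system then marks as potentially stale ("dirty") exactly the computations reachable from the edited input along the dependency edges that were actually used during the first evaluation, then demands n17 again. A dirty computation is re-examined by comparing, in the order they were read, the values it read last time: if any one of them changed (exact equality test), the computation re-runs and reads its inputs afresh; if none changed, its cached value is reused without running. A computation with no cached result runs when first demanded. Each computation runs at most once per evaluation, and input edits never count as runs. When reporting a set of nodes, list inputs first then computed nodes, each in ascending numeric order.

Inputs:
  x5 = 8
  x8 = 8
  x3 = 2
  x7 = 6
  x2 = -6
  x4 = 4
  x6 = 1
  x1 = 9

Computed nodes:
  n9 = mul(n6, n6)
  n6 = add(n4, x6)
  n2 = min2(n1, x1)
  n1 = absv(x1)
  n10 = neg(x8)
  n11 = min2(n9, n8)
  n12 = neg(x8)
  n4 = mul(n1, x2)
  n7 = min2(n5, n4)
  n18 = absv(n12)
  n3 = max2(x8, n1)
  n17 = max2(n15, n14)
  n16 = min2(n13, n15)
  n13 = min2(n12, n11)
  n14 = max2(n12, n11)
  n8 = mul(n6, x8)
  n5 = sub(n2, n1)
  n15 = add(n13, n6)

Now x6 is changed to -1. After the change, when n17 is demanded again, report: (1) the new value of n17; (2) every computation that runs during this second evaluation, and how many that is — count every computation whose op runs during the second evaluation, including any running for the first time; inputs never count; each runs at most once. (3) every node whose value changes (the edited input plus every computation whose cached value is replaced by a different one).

New value of n17: -8.
Computations that run: n6, n8, n9, n11, n13, n14, n15, n17 — 8 in total.
Values that change: x6, n6, n8, n9, n11, n13, n15.

First evaluation (everything demanded from the output):
  n1 = absv(9) = 9
  n4 = mul(9, -6) = -54
  n6 = add(-54, 1) = -53
  n8 = mul(-53, 8) = -424
  n9 = mul(-53, -53) = 2809
  n11 = min2(2809, -424) = -424
  n12 = neg(8) = -8
  n13 = min2(-8, -424) = -424
  n14 = max2(-8, -424) = -8
  n15 = add(-424, -53) = -477
  n17 = max2(-477, -8) = -8

Propagation after the edit:
  n6: runs — x6 1->-1; result -55.
  n8: runs — n6 -53->-55; result -440.
  n9: runs — n6 -53->-55; n6 -53->-55; result 3025.
  n11: runs — n9 2809->3025; n8 -424->-440; result -440.
  n13: runs — n11 -424->-440; result -440.
  n14: runs — n11 -424->-440; result -8 (same value as before).
  n15: runs — n13 -424->-440; n6 -53->-55; result -495.
  n17: runs — n15 -477->-495; result -8 (same value as before).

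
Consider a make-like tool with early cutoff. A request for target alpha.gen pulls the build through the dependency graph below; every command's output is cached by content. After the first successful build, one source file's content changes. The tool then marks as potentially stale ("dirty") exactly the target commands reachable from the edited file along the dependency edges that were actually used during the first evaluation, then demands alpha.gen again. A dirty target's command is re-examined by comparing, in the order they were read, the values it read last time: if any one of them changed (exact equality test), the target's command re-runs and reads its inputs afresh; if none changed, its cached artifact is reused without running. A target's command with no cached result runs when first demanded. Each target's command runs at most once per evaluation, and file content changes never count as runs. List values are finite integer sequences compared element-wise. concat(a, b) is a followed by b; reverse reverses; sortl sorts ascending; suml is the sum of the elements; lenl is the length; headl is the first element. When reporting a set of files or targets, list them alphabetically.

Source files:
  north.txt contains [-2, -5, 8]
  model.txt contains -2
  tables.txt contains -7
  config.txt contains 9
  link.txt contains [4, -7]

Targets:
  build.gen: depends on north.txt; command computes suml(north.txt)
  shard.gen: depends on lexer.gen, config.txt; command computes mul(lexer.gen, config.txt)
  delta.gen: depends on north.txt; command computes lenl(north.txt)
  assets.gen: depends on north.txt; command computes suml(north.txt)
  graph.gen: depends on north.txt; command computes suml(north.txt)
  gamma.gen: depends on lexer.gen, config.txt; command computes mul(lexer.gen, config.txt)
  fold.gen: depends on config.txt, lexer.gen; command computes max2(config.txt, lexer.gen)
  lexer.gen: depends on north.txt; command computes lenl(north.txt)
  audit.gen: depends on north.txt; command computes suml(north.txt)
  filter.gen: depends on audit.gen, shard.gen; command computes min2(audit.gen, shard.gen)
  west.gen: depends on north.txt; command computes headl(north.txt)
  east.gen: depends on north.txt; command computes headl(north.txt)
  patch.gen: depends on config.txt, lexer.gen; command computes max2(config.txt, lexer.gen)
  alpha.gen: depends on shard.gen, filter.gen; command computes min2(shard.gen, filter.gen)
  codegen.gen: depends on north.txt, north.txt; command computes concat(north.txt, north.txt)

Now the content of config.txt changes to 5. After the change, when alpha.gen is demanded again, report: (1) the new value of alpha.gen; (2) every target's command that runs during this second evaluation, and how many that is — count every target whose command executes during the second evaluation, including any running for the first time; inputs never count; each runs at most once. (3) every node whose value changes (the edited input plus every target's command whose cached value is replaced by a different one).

Demanding alpha.gen again yields 1.
3 target commands run: alpha.gen, filter.gen, shard.gen.
The nodes whose values change: config.txt, shard.gen.

First demand of the output computes:
  audit.gen = suml([-2, -5, 8]) = 1
  lexer.gen = lenl([-2, -5, 8]) = 3
  shard.gen = mul(3, 9) = 27
  filter.gen = min2(1, 27) = 1
  alpha.gen = min2(27, 1) = 1

After the edit, cleaning proceeds:
  shard.gen: a read changed (config.txt 9->5) — executes, giving 15.
  filter.gen: a read changed (shard.gen 27->15) — executes, giving 1 — identical to its old value.
  alpha.gen: a read changed (shard.gen 27->15) — executes, giving 1 — identical to its old value.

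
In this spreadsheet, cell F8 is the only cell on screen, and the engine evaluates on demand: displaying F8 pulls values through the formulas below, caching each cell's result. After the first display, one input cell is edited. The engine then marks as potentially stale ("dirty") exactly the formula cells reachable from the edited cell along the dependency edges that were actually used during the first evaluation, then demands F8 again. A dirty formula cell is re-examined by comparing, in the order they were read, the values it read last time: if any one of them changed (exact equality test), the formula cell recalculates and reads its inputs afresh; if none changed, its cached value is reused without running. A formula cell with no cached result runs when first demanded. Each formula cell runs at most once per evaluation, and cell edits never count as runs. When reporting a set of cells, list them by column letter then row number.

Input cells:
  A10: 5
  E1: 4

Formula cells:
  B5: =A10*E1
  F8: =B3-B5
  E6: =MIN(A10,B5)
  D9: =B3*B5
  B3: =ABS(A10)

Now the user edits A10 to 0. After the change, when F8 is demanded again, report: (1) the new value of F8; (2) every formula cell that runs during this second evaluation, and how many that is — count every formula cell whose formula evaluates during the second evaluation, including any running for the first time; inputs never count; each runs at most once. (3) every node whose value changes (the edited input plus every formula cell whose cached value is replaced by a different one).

F8 now evaluates to 0.
Run set: B3, B5, F8 (3 run).
Changed values: A10, B3, B5, F8.

Initial pass — values computed on the first demand:
  B3 = ABS(5) = 5
  B5 = 5 * 4 = 20
  F8 = 5 - 20 = -15

Second demand — change propagation:
  B3: re-runs because A10 5->0; new result 0.
  B5: re-runs because A10 5->0; new result 0.
  F8: re-runs because B3 5->0; B5 20->0; new result 0.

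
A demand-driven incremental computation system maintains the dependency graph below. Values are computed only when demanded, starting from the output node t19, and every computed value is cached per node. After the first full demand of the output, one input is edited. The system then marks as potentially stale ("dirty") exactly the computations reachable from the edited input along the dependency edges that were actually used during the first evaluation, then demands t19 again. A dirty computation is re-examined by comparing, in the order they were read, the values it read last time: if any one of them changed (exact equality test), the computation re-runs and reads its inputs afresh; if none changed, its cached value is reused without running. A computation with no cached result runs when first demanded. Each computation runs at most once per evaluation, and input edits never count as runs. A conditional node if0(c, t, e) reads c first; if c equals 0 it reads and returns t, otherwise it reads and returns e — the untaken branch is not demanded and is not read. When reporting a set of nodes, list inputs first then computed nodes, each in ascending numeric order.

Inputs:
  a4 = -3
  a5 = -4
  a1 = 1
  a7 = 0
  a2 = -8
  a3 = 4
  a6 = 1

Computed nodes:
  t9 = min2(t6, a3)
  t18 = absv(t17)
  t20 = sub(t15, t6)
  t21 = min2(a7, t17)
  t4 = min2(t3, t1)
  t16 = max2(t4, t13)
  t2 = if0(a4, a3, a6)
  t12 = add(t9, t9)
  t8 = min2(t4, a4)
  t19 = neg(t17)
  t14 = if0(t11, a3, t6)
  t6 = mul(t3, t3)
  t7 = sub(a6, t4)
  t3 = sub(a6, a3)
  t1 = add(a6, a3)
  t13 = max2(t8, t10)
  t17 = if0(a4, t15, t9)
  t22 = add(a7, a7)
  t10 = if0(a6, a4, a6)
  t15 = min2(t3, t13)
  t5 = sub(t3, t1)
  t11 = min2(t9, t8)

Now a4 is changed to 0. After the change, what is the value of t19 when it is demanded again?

First evaluation (everything demanded from the output):
  t3 = sub(1, 4) = -3
  t6 = mul(-3, -3) = 9
  t9 = min2(9, 4) = 4
  t17 = if0(a4=-3 -> else branch t9) = 4
  t19 = neg(4) = -4

Propagation after the edit:
  t1: demanded for the first time — runs, produces 5.
  t4: demanded for the first time — runs, produces -3.
  t8: demanded for the first time — runs, produces -3.
  t10: demanded for the first time — runs, produces 1.
  t13: demanded for the first time — runs, produces 1.
  t15: demanded for the first time — runs, produces -3.
  t17: runs — a4 -3->0; result -3.
  t19: runs — t17 4->-3; result 3.

Key observation: a condition flipped, so demand reaches new nodes — t1, t4, t8, t10, t13, t15 run for the first time.

New value of t19: 3.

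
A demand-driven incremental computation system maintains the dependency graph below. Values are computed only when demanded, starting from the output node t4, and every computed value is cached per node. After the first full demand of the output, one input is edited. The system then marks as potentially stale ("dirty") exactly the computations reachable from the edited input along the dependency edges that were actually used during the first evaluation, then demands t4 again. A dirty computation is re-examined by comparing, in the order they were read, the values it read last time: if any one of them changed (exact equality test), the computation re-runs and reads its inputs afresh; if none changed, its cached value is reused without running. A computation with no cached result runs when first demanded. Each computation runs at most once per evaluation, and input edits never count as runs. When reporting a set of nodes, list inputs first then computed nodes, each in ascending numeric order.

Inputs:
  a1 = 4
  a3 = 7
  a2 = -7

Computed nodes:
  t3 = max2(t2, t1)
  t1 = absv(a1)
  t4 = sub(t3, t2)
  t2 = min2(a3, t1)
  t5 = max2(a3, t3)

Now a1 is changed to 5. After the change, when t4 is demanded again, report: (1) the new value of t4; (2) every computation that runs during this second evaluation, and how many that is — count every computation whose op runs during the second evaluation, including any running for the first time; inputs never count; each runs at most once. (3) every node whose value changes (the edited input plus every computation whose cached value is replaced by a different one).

New value of t4: 0.
Computations that run: t1, t2, t3, t4 — 4 in total.
Values that change: a1, t1, t2, t3.

First evaluation (everything demanded from the output):
  t1 = absv(4) = 4
  t2 = min2(7, 4) = 4
  t3 = max2(4, 4) = 4
  t4 = sub(4, 4) = 0

Propagation after the edit:
  t1: runs — a1 4->5; result 5.
  t2: runs — t1 4->5; result 5.
  t3: runs — t2 4->5; t1 4->5; result 5.
  t4: runs — t3 4->5; t2 4->5; result 0 (same value as before).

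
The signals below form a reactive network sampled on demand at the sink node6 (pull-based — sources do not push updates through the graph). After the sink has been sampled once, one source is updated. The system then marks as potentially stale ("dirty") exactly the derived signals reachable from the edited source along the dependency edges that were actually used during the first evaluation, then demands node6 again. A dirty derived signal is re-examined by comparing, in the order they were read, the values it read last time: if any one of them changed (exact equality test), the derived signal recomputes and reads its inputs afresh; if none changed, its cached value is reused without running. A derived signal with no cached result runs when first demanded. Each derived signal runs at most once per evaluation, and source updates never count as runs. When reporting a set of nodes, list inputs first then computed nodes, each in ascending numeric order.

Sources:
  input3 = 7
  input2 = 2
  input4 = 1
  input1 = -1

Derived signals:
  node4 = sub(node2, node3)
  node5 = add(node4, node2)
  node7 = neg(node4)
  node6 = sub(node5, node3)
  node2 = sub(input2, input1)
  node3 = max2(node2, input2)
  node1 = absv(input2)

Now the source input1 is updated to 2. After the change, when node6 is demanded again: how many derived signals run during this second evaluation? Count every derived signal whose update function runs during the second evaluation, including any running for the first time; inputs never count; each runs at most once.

Initial pass — values computed on the first demand:
  node2 = sub(2, -1) = 3
  node3 = max2(3, 2) = 3
  node4 = sub(3, 3) = 0
  node5 = add(0, 3) = 3
  node6 = sub(3, 3) = 0

Second demand — change propagation:
  node2: re-runs because input1 -1->2; new result 0.
  node3: re-runs because node2 3->0; new result 2.
  node4: re-runs because node2 3->0; node3 3->2; new result -2.
  node5: re-runs because node4 0->-2; node2 3->0; new result -2.
  node6: re-runs because node5 3->-2; node3 3->2; new result -4.

Run set: node2, node3, node4, node5, node6 (5 run).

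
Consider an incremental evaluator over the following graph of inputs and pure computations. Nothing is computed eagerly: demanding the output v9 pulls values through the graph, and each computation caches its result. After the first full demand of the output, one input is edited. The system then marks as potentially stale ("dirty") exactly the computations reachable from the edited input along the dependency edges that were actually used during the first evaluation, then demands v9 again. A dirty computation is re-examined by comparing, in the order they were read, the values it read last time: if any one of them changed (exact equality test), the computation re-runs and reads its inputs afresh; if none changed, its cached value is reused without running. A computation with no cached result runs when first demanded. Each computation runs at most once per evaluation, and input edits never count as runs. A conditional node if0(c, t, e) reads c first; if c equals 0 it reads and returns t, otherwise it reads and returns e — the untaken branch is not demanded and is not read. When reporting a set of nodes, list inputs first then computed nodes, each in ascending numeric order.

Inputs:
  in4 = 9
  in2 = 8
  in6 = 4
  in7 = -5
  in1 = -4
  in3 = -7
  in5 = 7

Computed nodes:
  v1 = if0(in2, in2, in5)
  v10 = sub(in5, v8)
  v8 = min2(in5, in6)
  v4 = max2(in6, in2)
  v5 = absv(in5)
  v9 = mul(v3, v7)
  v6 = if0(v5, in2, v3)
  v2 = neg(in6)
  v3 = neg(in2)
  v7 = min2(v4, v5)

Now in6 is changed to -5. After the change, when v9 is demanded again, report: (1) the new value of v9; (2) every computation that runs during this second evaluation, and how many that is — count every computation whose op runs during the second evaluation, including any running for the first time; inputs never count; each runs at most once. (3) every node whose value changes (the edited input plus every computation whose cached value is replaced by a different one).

v9 now evaluates to -56.
Run set: v4 (1 run).
Changed values: in6.
The important point: v4 recomputes to an identical value, and the output ends up unchanged.

Initial pass — values computed on the first demand:
  v3 = neg(8) = -8
  v4 = max2(4, 8) = 8
  v5 = absv(7) = 7
  v7 = min2(8, 7) = 7
  v9 = mul(-8, 7) = -56

Second demand — change propagation:
  v4: re-runs because in6 4->-5; new result 8 (unchanged).
  v7: re-examined; everything it read last time is the same (v4 unchanged, v5 unchanged) — cache 7 kept, no run.
  v9: re-examined; everything it read last time is the same (v3 unchanged, v7 unchanged) — cache -56 kept, no run.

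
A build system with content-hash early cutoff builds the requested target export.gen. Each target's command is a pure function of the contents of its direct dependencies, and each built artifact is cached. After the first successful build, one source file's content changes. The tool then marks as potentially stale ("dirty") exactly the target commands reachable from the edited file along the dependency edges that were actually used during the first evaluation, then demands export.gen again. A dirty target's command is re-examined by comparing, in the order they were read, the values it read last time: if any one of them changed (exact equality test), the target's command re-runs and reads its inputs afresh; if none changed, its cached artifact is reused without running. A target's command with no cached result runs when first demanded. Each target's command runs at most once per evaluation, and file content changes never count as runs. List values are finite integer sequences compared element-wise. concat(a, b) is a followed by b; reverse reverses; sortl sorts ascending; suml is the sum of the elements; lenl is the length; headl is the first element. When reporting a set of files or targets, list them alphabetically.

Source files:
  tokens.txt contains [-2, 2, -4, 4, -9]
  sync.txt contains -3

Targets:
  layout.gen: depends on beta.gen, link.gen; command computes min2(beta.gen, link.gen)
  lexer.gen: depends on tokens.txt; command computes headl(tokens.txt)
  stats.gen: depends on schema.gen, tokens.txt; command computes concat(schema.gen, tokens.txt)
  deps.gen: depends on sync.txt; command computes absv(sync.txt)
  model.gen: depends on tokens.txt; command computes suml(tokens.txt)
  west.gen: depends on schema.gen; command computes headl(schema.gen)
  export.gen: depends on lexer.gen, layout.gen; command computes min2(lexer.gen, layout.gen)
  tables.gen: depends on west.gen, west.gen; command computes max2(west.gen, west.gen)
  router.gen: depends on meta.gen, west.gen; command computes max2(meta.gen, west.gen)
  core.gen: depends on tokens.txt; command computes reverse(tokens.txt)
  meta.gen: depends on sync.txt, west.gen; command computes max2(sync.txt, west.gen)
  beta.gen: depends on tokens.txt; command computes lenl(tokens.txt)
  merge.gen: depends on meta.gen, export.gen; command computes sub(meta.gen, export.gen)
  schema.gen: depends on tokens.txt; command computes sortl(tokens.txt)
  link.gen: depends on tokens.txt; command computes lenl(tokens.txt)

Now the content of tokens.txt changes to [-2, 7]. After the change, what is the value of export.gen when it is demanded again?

New value of export.gen: -2.

First evaluation (everything demanded from the output):
  beta.gen = lenl([-2, 2, -4, 4, -9]) = 5
  lexer.gen = headl([-2, 2, -4, 4, -9]) = -2
  link.gen = lenl([-2, 2, -4, 4, -9]) = 5
  layout.gen = min2(5, 5) = 5
  export.gen = min2(-2, 5) = -2

Propagation after the edit:
  beta.gen: runs — tokens.txt [-2, 2, -4, 4, -9]->[-2, 7]; result 2.
  lexer.gen: runs — tokens.txt [-2, 2, -4, 4, -9]->[-2, 7]; result -2 (same value as before).
  link.gen: runs — tokens.txt [-2, 2, -4, 4, -9]->[-2, 7]; result 2.
  layout.gen: runs — beta.gen 5->2; link.gen 5->2; result 2.
  export.gen: runs — layout.gen 5->2; result -2 (same value as before).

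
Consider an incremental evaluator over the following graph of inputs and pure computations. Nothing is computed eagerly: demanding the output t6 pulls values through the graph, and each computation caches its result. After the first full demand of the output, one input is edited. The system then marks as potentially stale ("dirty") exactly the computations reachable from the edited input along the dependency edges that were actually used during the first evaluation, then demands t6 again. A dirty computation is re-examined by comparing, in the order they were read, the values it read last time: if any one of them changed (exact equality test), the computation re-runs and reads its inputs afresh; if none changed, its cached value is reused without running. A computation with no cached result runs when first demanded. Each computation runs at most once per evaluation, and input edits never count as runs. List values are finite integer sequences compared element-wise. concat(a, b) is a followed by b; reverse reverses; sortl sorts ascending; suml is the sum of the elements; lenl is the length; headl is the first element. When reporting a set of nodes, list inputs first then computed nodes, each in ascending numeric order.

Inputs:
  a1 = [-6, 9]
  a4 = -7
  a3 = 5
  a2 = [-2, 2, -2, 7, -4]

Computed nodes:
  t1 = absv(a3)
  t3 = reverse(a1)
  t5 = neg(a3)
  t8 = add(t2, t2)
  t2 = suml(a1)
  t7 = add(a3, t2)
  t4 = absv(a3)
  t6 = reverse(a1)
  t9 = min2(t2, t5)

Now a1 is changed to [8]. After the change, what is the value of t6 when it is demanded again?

Initial pass — values computed on the first demand:
  t6 = reverse([-6, 9]) = [9, -6]

Second demand — change propagation:
  t6: re-runs because a1 [-6, 9]->[8]; new result [8].

t6 now evaluates to [8].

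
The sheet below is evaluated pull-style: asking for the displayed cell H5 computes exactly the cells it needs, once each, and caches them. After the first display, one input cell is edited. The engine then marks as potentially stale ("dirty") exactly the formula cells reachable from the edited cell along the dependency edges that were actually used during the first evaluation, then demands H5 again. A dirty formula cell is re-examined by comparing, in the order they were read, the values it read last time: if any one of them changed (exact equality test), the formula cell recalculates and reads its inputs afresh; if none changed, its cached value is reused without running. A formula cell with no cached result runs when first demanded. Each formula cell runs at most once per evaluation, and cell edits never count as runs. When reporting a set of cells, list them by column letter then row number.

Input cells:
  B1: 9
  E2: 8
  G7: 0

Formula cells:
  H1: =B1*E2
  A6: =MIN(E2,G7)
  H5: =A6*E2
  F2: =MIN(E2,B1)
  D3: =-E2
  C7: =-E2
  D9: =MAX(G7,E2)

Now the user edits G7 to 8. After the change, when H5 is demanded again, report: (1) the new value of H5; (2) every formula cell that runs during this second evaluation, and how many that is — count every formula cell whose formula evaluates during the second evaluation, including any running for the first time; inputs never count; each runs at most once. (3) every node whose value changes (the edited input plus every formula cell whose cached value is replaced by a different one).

Demanding H5 again yields 64.
2 formula cells run: A6, H5.
The nodes whose values change: A6, G7, H5.

First demand of the output computes:
  A6 = MIN(8, 0) = 0
  H5 = 0 * 8 = 0

After the edit, cleaning proceeds:
  A6: a read changed (G7 0->8) — executes, giving 8.
  H5: a read changed (A6 0->8) — executes, giving 64.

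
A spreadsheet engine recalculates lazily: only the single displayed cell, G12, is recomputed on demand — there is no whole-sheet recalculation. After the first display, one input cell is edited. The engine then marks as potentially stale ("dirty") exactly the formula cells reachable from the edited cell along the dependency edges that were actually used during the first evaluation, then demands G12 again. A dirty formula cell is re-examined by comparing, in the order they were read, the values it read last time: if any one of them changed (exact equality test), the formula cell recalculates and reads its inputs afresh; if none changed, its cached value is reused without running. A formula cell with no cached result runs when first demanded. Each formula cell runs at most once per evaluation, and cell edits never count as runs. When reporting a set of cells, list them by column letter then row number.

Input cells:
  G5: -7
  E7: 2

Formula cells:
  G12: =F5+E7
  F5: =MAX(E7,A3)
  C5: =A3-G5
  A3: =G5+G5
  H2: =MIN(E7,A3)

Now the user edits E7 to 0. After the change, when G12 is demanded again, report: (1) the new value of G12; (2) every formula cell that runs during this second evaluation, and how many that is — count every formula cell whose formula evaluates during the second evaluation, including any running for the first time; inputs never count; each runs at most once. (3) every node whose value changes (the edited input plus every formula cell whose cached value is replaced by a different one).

First evaluation (everything demanded from the output):
  A3 = -7 + -7 = -14
  F5 = MAX(2, -14) = 2
  G12 = 2 + 2 = 4

Propagation after the edit:
  F5: runs — E7 2->0; result 0.
  G12: runs — F5 2->0; E7 2->0; result 0.

New value of G12: 0.
Formula cells that run: F5, G12 — 2 in total.
Values that change: E7, F5, G12.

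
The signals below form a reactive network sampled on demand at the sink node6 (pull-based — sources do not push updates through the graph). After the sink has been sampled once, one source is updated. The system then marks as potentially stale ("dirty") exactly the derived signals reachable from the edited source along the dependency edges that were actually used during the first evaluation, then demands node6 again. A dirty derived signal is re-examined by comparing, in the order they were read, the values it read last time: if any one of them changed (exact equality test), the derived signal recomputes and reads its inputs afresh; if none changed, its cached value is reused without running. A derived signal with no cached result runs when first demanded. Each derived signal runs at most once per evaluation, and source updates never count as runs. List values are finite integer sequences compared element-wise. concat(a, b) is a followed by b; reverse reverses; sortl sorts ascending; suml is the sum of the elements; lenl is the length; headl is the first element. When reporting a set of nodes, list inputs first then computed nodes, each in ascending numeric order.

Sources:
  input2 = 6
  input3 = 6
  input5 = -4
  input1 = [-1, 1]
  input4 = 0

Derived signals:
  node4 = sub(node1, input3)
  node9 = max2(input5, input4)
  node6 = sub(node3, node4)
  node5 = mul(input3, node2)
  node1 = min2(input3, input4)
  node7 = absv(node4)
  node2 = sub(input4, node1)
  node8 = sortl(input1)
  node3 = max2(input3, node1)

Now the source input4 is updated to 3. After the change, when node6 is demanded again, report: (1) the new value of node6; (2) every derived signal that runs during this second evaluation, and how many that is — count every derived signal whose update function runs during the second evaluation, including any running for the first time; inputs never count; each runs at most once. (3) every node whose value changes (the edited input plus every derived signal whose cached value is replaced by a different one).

Initial pass — values computed on the first demand:
  node1 = min2(6, 0) = 0
  node3 = max2(6, 0) = 6
  node4 = sub(0, 6) = -6
  node6 = sub(6, -6) = 12

Second demand — change propagation:
  node1: re-runs because input4 0->3; new result 3.
  node3: re-runs because node1 0->3; new result 6 (unchanged).
  node4: re-runs because node1 0->3; new result -3.
  node6: re-runs because node4 -6->-3; new result 9.

node6 now evaluates to 9.
Run set: node1, node3, node4, node6 (4 run).
Changed values: input4, node1, node4, node6.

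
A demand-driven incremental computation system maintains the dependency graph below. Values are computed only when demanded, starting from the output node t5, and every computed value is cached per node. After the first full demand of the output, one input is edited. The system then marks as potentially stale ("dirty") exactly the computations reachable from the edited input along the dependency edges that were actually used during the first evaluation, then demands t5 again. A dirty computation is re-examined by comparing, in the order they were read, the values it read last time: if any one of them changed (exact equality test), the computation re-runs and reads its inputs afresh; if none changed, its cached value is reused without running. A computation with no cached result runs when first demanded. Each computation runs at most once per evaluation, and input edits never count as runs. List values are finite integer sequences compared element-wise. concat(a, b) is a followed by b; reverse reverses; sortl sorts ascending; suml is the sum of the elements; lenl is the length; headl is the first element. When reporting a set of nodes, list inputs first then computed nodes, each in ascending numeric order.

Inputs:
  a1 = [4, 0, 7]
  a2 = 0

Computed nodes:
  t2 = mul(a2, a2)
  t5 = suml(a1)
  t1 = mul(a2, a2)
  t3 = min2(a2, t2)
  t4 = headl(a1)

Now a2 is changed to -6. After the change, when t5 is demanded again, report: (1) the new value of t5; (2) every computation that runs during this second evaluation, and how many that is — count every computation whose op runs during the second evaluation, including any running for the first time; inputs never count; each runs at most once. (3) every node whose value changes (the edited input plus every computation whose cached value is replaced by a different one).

First evaluation (everything demanded from the output):
  t5 = suml([4, 0, 7]) = 11

Propagation after the edit:
  a2 feeds no computation that the output demands — nothing is marked dirty and nothing runs.

Key observation: a2 is never demanded by the output, so the edit triggers no recomputation at all.

New value of t5: 11.
Computations that run: none — 0 in total.
Values that change: a2.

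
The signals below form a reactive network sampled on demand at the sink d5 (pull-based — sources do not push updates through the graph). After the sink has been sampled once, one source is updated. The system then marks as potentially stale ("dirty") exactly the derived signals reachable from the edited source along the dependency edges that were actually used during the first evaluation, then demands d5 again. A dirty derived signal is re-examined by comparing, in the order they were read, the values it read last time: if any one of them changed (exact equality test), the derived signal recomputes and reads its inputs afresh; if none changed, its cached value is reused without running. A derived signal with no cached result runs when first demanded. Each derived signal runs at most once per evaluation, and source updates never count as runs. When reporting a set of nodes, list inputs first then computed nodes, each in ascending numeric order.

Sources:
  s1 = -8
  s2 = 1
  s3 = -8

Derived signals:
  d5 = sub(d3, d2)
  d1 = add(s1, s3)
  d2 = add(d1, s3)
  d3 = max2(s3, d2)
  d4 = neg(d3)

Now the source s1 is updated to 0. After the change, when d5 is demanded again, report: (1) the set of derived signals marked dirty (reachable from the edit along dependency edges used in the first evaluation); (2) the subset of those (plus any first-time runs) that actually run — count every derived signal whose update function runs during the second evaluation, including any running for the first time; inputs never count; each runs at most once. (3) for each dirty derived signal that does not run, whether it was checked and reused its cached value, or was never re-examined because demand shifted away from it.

Dirty set: d1, d2, d3, d5.
Run set: d1, d2, d3, d5 (4 run).
All dirty derived signals ended up running.

Initial pass — values computed on the first demand:
  d1 = add(-8, -8) = -16
  d2 = add(-16, -8) = -24
  d3 = max2(-8, -24) = -8
  d5 = sub(-8, -24) = 16

Second demand — change propagation:
  d1: re-runs because s1 -8->0; new result -8.
  d2: re-runs because d1 -16->-8; new result -16.
  d3: re-runs because d2 -24->-16; new result -8 (unchanged).
  d5: re-runs because d2 -24->-16; new result 8.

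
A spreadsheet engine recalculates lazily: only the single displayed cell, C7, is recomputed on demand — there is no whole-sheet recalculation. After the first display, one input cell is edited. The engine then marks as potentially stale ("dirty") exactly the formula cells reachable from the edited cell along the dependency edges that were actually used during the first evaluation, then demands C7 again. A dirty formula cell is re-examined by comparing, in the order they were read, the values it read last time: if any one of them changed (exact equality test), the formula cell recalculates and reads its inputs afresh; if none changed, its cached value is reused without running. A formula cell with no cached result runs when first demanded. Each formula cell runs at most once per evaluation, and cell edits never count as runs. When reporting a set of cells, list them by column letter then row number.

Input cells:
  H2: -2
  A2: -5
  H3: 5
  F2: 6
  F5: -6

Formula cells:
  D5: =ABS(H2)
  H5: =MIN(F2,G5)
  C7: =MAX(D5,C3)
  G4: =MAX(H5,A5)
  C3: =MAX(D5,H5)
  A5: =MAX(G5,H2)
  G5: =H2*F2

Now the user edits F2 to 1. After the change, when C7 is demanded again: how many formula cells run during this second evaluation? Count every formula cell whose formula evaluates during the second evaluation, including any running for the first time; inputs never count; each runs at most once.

First evaluation (everything demanded from the output):
  D5 = ABS(-2) = 2
  G5 = -2 * 6 = -12
  H5 = MIN(6, -12) = -12
  C3 = MAX(2, -12) = 2
  C7 = MAX(2, 2) = 2

Propagation after the edit:
  G5: runs — F2 6->1; result -2.
  H5: runs — F2 6->1; G5 -12->-2; result -2.
  C3: runs — H5 -12->-2; result 2 (same value as before).
  C7: checked — values it read are unchanged (D5 unchanged, C3 unchanged); reused cached 2 without running.

Key observation: the change is absorbed at C3 — it re-runs but produces the same value, and the output's value is unchanged.

Formula cells that run: C3, G5, H5 — 3 in total.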